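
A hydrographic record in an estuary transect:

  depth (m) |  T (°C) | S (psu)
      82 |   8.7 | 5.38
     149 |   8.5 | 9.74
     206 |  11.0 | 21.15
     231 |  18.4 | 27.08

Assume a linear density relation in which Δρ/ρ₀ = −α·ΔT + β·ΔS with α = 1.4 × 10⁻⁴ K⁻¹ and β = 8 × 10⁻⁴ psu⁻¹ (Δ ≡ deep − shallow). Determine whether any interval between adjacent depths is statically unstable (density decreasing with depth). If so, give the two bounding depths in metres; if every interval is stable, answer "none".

none

Evaluate Δρ/ρ₀ = −αΔT + βΔS across each adjacent pair:
  82–149 m: −αΔT+βΔS = −(1.4 × 10⁻⁴)(-0.2)+(8 × 10⁻⁴)(+4.36) = 3.5 × 10⁻³ → stable
  149–206 m: −αΔT+βΔS = −(1.4 × 10⁻⁴)(+2.5)+(8 × 10⁻⁴)(+11.41) = 8.8 × 10⁻³ → stable
  206–231 m: −αΔT+βΔS = −(1.4 × 10⁻⁴)(+7.4)+(8 × 10⁻⁴)(+5.93) = 3.7 × 10⁻³ → stable
Every interval has Δρ > 0: the column is stably stratified throughout.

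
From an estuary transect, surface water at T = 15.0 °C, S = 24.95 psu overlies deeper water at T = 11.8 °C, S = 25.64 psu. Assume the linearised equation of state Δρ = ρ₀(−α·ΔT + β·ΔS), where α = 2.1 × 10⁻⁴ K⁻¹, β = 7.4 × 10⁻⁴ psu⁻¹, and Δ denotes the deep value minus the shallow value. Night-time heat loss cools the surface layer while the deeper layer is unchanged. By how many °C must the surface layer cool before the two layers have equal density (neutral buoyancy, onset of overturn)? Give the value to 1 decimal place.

5.6 °C

Neutral buoyancy requires Δρ = 0, i.e. −α(T_deep − T_surf′) + β(S_deep − S_surf) = 0.
T_surf′ = T_deep − (β/α)·ΔS = 11.8 − (7.4 × 10⁻⁴/2.1 × 10⁻⁴)·(+0.69) = 9.369 °C.
Cooling required: 15.0 − (9.369) = 5.631 °C.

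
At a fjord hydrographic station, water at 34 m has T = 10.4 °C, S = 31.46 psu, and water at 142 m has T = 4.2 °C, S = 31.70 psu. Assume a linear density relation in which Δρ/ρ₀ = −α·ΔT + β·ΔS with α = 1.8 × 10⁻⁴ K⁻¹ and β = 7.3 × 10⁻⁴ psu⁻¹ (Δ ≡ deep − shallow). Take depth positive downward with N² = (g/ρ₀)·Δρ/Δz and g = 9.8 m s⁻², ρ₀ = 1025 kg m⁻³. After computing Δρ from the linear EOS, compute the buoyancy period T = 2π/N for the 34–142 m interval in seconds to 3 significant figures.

ΔT = -6.2 K, ΔS = +0.24 psu (deep − shallow).
Δρ/ρ₀ = −αΔT + βΔS = 1.116 × 10⁻³ + 1.752 × 10⁻⁴ = 1.2912 × 10⁻³, so Δρ ≈ 1.323 kg m⁻³.
N² = (g/ρ₀)·Δρ/Δz = g·(Δρ/ρ₀)/Δz = 9.8 × 1.2912 × 10⁻³ / 108 = 1.1716 × 10⁻⁴ s⁻².
N = √(1.1716 × 10⁻⁴) = 0.010824 rad s⁻¹ → T = 2π/N = 580.49 s ≈ 580 s.

580 s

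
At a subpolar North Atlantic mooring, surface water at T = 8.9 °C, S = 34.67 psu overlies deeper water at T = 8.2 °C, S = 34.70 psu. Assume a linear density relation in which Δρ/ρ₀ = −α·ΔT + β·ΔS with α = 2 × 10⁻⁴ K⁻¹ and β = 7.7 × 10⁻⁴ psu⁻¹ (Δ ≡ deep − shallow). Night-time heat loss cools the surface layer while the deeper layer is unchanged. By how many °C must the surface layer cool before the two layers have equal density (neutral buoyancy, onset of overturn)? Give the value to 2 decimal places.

0.82 °C

Neutral buoyancy requires Δρ = 0, i.e. −α(T_deep − T_surf′) + β(S_deep − S_surf) = 0.
T_surf′ = T_deep − (β/α)·ΔS = 8.2 − (7.7 × 10⁻⁴/2 × 10⁻⁴)·(+0.03) = 8.0845 °C.
Cooling required: 8.9 − (8.0845) = 0.8155 °C.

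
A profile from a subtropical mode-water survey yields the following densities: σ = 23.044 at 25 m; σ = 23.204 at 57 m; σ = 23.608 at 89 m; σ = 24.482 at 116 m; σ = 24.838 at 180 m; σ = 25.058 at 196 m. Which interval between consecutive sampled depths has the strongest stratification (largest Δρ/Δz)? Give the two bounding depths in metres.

89–116 m

Compute the density gradient over each adjacent pair:
  25–57 m: Δρ/Δz = 0.160/32 = 5.0 × 10⁻³ kg m⁻⁴
  57–89 m: Δρ/Δz = 0.404/32 = 0.013 kg m⁻⁴
  89–116 m: Δρ/Δz = 0.874/27 = 0.032 kg m⁻⁴
  116–180 m: Δρ/Δz = 0.356/64 = 5.6 × 10⁻³ kg m⁻⁴
  180–196 m: Δρ/Δz = 0.220/16 = 0.014 kg m⁻⁴
The largest gradient is in the 89–116 m interval — the pycnocline.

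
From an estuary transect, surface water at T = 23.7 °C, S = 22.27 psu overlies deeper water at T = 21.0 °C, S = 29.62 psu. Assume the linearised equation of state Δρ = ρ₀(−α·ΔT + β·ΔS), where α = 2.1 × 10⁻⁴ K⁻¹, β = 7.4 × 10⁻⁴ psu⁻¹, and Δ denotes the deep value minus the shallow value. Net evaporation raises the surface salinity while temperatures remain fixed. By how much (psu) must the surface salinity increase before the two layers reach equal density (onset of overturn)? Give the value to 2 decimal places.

Neutral buoyancy requires −α(T_deep − T_surf) + β(S_deep − S_surf′) = 0.
S_surf′ = S_deep − (α/β)·ΔT = 29.62 − (2.1 × 10⁻⁴/7.4 × 10⁻⁴)·(-2.7) = 30.3862 psu.
Increase required: 30.3862 − 22.27 = 8.1162 psu.

8.12 psu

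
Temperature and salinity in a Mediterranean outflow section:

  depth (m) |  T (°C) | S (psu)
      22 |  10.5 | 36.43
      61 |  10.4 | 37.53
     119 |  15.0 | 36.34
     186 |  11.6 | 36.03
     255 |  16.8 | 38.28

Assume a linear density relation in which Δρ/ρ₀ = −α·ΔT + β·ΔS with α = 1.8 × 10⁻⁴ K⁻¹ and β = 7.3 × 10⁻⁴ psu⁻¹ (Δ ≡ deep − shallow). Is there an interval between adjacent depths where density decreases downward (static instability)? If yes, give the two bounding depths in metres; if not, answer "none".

Evaluate Δρ/ρ₀ = −αΔT + βΔS across each adjacent pair:
  22–61 m: −αΔT+βΔS = −(1.8 × 10⁻⁴)(-0.1)+(7.3 × 10⁻⁴)(+1.10) = 8.2 × 10⁻⁴ → stable
  61–119 m: −αΔT+βΔS = −(1.8 × 10⁻⁴)(+4.6)+(7.3 × 10⁻⁴)(-1.19) = -1.7 × 10⁻³ → UNSTABLE
  119–186 m: −αΔT+βΔS = −(1.8 × 10⁻⁴)(-3.4)+(7.3 × 10⁻⁴)(-0.31) = 3.9 × 10⁻⁴ → stable
  186–255 m: −αΔT+βΔS = −(1.8 × 10⁻⁴)(+5.2)+(7.3 × 10⁻⁴)(+2.25) = 7.1 × 10⁻⁴ → stable
The 61–119 m interval has Δρ < 0: lighter water underlies denser water.

61–119 m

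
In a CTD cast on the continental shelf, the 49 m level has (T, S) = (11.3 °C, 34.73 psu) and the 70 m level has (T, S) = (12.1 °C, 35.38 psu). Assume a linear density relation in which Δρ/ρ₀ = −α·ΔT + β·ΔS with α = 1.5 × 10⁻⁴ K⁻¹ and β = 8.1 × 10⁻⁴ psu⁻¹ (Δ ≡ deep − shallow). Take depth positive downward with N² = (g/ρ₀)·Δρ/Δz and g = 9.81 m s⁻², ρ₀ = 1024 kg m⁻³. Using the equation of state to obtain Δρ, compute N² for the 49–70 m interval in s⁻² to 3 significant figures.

1.90 × 10⁻⁴ s⁻²

ΔT = +0.8 K, ΔS = +0.65 psu (deep − shallow).
Δρ/ρ₀ = −αΔT + βΔS = -1.20 × 10⁻⁴ + 5.265 × 10⁻⁴ = 4.065 × 10⁻⁴, so Δρ ≈ 0.4163 kg m⁻³.
N² = (g/ρ₀)·Δρ/Δz = g·(Δρ/ρ₀)/Δz = 9.81 × 4.065 × 10⁻⁴ / 21 = 1.8989 × 10⁻⁴ s⁻² ≈ 1.90 × 10⁻⁴ s⁻².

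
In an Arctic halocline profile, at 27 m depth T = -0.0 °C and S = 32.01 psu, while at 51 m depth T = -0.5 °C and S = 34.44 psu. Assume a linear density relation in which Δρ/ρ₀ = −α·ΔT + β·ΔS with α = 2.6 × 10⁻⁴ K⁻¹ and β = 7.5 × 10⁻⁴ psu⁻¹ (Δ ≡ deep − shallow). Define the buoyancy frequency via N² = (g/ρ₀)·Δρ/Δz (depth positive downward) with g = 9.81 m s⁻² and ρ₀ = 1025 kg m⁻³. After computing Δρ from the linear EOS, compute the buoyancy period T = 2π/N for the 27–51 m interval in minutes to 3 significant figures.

ΔT = -0.5 K, ΔS = +2.43 psu (deep − shallow).
Δρ/ρ₀ = −αΔT + βΔS = 1.30 × 10⁻⁴ + 1.8225 × 10⁻³ = 1.9525 × 10⁻³, so Δρ ≈ 2.001 kg m⁻³.
N² = (g/ρ₀)·Δρ/Δz = g·(Δρ/ρ₀)/Δz = 9.81 × 1.9525 × 10⁻³ / 24 = 7.9808 × 10⁻⁴ s⁻².
N = √(7.9808 × 10⁻⁴) = 0.028250 rad s⁻¹ → T = 2π/N = 222.41 s = 3.7068 min ≈ 3.71 min.

3.71 min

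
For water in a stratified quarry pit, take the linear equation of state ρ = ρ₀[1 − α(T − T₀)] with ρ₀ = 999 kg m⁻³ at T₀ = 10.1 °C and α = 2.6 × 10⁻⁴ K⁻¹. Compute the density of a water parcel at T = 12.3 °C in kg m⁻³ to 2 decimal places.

998.43 kg m⁻³

T − T₀ = +2.2 K.
Bracket = 1 − α·(+2.2) = 1 + (-5.72 × 10⁻⁴) = 0.9994280.
ρ = 999 × 0.9994280 = 998.43 kg m⁻³.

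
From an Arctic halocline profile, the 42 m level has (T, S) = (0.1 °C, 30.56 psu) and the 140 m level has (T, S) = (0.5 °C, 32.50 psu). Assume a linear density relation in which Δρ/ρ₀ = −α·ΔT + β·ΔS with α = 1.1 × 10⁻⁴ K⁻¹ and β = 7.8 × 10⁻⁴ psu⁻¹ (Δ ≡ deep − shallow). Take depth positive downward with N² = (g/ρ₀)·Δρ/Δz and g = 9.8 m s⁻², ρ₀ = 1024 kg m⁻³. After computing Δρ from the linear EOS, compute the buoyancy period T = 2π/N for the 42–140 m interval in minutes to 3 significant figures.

ΔT = +0.4 K, ΔS = +1.94 psu (deep − shallow).
Δρ/ρ₀ = −αΔT + βΔS = -4.40 × 10⁻⁵ + 1.5132 × 10⁻³ = 1.4692 × 10⁻³, so Δρ ≈ 1.504 kg m⁻³.
N² = (g/ρ₀)·Δρ/Δz = g·(Δρ/ρ₀)/Δz = 9.8 × 1.4692 × 10⁻³ / 98 = 1.4692 × 10⁻⁴ s⁻².
N = √(1.4692 × 10⁻⁴) = 0.012121 rad s⁻¹ → T = 2π/N = 518.37 s = 8.6395 min ≈ 8.64 min.

8.64 min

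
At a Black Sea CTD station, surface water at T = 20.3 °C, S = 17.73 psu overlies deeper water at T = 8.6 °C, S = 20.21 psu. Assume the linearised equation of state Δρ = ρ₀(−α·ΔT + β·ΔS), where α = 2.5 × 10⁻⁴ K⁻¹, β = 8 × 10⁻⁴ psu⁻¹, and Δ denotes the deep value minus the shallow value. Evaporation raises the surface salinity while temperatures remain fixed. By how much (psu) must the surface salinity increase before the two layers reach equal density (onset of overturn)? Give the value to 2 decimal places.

Neutral buoyancy requires −α(T_deep − T_surf) + β(S_deep − S_surf′) = 0.
S_surf′ = S_deep − (α/β)·ΔT = 20.21 − (2.5 × 10⁻⁴/8 × 10⁻⁴)·(-11.7) = 23.8663 psu.
Increase required: 23.8663 − 17.73 = 6.1363 psu.

6.14 psu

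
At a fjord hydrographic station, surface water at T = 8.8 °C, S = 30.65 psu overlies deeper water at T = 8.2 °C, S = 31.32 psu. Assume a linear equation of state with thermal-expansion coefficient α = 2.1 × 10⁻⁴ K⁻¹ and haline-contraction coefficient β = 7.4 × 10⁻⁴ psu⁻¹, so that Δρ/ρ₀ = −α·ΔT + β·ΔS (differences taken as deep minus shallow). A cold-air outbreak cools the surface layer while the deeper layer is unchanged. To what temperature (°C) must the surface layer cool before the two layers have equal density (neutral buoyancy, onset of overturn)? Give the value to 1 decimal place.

5.8 °C

Neutral buoyancy requires Δρ = 0, i.e. −α(T_deep − T_surf′) + β(S_deep − S_surf) = 0.
T_surf′ = T_deep − (β/α)·ΔS = 8.2 − (7.4 × 10⁻⁴/2.1 × 10⁻⁴)·(+0.67) = 5.839 °C.
Cooling required: 8.8 − (5.839) = 2.961 °C.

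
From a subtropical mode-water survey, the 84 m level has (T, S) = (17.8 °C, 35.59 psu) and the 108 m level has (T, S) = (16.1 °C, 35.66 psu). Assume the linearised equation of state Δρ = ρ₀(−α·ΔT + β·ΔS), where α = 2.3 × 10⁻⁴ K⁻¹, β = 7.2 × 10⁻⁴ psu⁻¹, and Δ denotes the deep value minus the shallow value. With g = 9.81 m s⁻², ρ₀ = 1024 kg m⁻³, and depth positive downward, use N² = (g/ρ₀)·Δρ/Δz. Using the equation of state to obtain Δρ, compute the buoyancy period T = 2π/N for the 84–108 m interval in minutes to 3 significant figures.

7.80 min

ΔT = -1.7 K, ΔS = +0.07 psu (deep − shallow).
Δρ/ρ₀ = −αΔT + βΔS = 3.91 × 10⁻⁴ + 5.04 × 10⁻⁵ = 4.414 × 10⁻⁴, so Δρ ≈ 0.4520 kg m⁻³.
N² = (g/ρ₀)·Δρ/Δz = g·(Δρ/ρ₀)/Δz = 9.81 × 4.414 × 10⁻⁴ / 24 = 1.8042 × 10⁻⁴ s⁻².
N = √(1.8042 × 10⁻⁴) = 0.013432 rad s⁻¹ → T = 2π/N = 467.78 s = 7.7963 min ≈ 7.80 min.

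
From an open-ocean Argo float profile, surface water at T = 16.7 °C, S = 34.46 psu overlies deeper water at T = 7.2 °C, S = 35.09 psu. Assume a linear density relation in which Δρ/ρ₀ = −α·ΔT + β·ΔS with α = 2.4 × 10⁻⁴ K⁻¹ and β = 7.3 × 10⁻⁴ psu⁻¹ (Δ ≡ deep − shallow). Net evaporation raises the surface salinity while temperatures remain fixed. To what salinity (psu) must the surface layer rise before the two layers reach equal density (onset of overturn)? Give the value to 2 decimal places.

38.21 psu

Neutral buoyancy requires −α(T_deep − T_surf) + β(S_deep − S_surf′) = 0.
S_surf′ = S_deep − (α/β)·ΔT = 35.09 − (2.4 × 10⁻⁴/7.3 × 10⁻⁴)·(-9.5) = 38.2133 psu.
Increase required: 38.2133 − 34.46 = 3.7533 psu.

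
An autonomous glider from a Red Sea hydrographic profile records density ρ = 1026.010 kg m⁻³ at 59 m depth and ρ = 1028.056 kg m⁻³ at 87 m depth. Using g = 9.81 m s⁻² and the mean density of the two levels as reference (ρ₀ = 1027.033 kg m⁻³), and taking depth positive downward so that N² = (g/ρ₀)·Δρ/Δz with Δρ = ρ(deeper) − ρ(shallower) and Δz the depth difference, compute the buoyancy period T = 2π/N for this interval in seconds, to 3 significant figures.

Δρ = 1028.056 − 1026.010 = 2.046 kg m⁻³ over Δz = 87 − 59 = 28 m.
N² = (9.81/1027.033) × (2.046/28) = 6.9796 × 10⁻⁴ s⁻².
N = √(6.9796 × 10⁻⁴) = 0.026419 rad s⁻¹, so T = 2π/N = 237.83 s ≈ 238 s.
A positive N² confirms static stability across the interval.

238 s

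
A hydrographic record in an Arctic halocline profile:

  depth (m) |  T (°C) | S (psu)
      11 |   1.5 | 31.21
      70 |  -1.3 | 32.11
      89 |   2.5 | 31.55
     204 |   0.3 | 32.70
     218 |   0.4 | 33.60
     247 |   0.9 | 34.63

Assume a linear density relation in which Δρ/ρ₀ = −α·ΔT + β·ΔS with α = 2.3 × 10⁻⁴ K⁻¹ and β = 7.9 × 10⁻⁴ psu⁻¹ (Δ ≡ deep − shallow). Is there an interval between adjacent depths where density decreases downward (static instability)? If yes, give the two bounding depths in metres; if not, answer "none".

Evaluate Δρ/ρ₀ = −αΔT + βΔS across each adjacent pair:
  11–70 m: −αΔT+βΔS = −(2.3 × 10⁻⁴)(-2.8)+(7.9 × 10⁻⁴)(+0.90) = 1.4 × 10⁻³ → stable
  70–89 m: −αΔT+βΔS = −(2.3 × 10⁻⁴)(+3.8)+(7.9 × 10⁻⁴)(-0.56) = -1.3 × 10⁻³ → UNSTABLE
  89–204 m: −αΔT+βΔS = −(2.3 × 10⁻⁴)(-2.2)+(7.9 × 10⁻⁴)(+1.15) = 1.4 × 10⁻³ → stable
  204–218 m: −αΔT+βΔS = −(2.3 × 10⁻⁴)(+0.1)+(7.9 × 10⁻⁴)(+0.90) = 6.9 × 10⁻⁴ → stable
  218–247 m: −αΔT+βΔS = −(2.3 × 10⁻⁴)(+0.5)+(7.9 × 10⁻⁴)(+1.03) = 7.0 × 10⁻⁴ → stable
The 70–89 m interval has Δρ < 0: lighter water underlies denser water.

70–89 m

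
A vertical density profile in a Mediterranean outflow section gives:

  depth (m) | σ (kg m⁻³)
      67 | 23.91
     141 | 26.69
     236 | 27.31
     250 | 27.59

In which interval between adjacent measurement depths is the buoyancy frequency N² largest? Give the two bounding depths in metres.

67–141 m

Compute the density gradient over each adjacent pair:
  67–141 m: Δρ/Δz = 2.78/74 = 0.038 kg m⁻⁴
  141–236 m: Δρ/Δz = 0.62/95 = 6.5 × 10⁻³ kg m⁻⁴
  236–250 m: Δρ/Δz = 0.28/14 = 0.020 kg m⁻⁴
The largest gradient is in the 67–141 m interval — the pycnocline.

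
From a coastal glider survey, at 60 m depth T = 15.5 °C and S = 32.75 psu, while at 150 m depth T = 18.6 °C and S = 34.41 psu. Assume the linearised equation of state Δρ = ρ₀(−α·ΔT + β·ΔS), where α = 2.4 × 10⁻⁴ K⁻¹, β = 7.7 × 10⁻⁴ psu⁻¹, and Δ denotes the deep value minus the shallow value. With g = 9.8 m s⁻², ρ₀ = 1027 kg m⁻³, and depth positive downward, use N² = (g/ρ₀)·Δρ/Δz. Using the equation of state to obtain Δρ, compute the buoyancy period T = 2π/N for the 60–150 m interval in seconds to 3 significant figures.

824 s

ΔT = +3.1 K, ΔS = +1.66 psu (deep − shallow).
Δρ/ρ₀ = −αΔT + βΔS = -7.44 × 10⁻⁴ + 1.2782 × 10⁻³ = 5.342 × 10⁻⁴, so Δρ ≈ 0.5486 kg m⁻³.
N² = (g/ρ₀)·Δρ/Δz = g·(Δρ/ρ₀)/Δz = 9.8 × 5.342 × 10⁻⁴ / 90 = 5.8168 × 10⁻⁵ s⁻².
N = √(5.8168 × 10⁻⁵) = 7.6268 × 10⁻³ rad s⁻¹ → T = 2π/N = 823.83 s ≈ 824 s.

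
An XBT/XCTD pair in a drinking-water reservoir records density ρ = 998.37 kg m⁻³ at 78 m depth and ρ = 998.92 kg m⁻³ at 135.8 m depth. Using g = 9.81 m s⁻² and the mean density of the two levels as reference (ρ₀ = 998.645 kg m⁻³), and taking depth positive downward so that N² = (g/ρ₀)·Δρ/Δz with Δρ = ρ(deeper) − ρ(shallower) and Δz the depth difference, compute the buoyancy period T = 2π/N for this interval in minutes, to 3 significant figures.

Δρ = 998.92 − 998.37 = 0.55 kg m⁻³ over Δz = 135.8 − 78 = 57.8 m.
N² = (9.81/998.645) × (0.55/57.8) = 9.3474 × 10⁻⁵ s⁻².
N = √(9.3474 × 10⁻⁵) = 9.6682 × 10⁻³ rad s⁻¹, so T = 2π/N = 649.88 s = 10.831 min ≈ 10.8 min.

10.8 min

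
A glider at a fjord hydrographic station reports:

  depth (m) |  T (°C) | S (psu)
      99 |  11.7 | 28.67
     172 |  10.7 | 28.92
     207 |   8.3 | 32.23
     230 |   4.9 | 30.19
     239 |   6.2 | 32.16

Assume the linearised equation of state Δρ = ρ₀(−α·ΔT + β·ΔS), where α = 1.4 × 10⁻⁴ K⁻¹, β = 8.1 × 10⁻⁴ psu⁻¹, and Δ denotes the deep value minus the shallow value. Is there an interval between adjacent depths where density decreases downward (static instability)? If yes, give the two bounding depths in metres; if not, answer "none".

207–230 m

Evaluate Δρ/ρ₀ = −αΔT + βΔS across each adjacent pair:
  99–172 m: −αΔT+βΔS = −(1.4 × 10⁻⁴)(-1.0)+(8.1 × 10⁻⁴)(+0.25) = 3.4 × 10⁻⁴ → stable
  172–207 m: −αΔT+βΔS = −(1.4 × 10⁻⁴)(-2.4)+(8.1 × 10⁻⁴)(+3.31) = 3.0 × 10⁻³ → stable
  207–230 m: −αΔT+βΔS = −(1.4 × 10⁻⁴)(-3.4)+(8.1 × 10⁻⁴)(-2.04) = -1.2 × 10⁻³ → UNSTABLE
  230–239 m: −αΔT+βΔS = −(1.4 × 10⁻⁴)(+1.3)+(8.1 × 10⁻⁴)(+1.97) = 1.4 × 10⁻³ → stable
The 207–230 m interval has Δρ < 0: lighter water underlies denser water.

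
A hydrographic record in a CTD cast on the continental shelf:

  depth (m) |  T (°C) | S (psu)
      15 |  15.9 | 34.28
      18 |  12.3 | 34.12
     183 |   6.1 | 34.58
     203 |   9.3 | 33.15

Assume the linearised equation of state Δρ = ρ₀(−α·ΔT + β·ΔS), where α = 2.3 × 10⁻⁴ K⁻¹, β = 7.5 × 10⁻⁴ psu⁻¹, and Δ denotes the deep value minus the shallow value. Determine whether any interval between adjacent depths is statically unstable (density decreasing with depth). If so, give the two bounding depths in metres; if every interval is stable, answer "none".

183–203 m

Evaluate Δρ/ρ₀ = −αΔT + βΔS across each adjacent pair:
  15–18 m: −αΔT+βΔS = −(2.3 × 10⁻⁴)(-3.6)+(7.5 × 10⁻⁴)(-0.16) = 7.1 × 10⁻⁴ → stable
  18–183 m: −αΔT+βΔS = −(2.3 × 10⁻⁴)(-6.2)+(7.5 × 10⁻⁴)(+0.46) = 1.8 × 10⁻³ → stable
  183–203 m: −αΔT+βΔS = −(2.3 × 10⁻⁴)(+3.2)+(7.5 × 10⁻⁴)(-1.43) = -1.8 × 10⁻³ → UNSTABLE
The 183–203 m interval has Δρ < 0: lighter water underlies denser water.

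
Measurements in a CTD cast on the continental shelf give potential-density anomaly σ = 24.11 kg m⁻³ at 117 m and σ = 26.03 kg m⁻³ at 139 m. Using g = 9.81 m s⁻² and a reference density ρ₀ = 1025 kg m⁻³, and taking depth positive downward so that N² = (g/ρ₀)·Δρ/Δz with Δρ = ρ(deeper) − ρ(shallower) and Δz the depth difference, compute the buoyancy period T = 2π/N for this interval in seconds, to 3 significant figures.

Δρ = 1026.03 − 1024.11 = 1.92 kg m⁻³ over Δz = 139 − 117 = 22 m.
N² = (9.81/1025) × (1.92/22) = 8.3526 × 10⁻⁴ s⁻².
N = √(8.3526 × 10⁻⁴) = 0.028901 rad s⁻¹, so T = 2π/N = 217.40 s ≈ 217 s.

217 s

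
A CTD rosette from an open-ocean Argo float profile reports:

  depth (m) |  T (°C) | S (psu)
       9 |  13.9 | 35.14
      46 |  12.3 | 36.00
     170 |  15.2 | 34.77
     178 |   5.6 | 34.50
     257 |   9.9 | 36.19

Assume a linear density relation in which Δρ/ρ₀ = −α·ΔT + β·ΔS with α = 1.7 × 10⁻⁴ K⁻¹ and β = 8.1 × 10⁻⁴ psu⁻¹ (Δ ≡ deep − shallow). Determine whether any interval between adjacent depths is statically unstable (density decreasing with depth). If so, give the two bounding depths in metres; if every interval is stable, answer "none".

46–170 m

Evaluate Δρ/ρ₀ = −αΔT + βΔS across each adjacent pair:
  9–46 m: −αΔT+βΔS = −(1.7 × 10⁻⁴)(-1.6)+(8.1 × 10⁻⁴)(+0.86) = 9.7 × 10⁻⁴ → stable
  46–170 m: −αΔT+βΔS = −(1.7 × 10⁻⁴)(+2.9)+(8.1 × 10⁻⁴)(-1.23) = -1.5 × 10⁻³ → UNSTABLE
  170–178 m: −αΔT+βΔS = −(1.7 × 10⁻⁴)(-9.6)+(8.1 × 10⁻⁴)(-0.27) = 1.4 × 10⁻³ → stable
  178–257 m: −αΔT+βΔS = −(1.7 × 10⁻⁴)(+4.3)+(8.1 × 10⁻⁴)(+1.69) = 6.4 × 10⁻⁴ → stable
The 46–170 m interval has Δρ < 0: lighter water underlies denser water.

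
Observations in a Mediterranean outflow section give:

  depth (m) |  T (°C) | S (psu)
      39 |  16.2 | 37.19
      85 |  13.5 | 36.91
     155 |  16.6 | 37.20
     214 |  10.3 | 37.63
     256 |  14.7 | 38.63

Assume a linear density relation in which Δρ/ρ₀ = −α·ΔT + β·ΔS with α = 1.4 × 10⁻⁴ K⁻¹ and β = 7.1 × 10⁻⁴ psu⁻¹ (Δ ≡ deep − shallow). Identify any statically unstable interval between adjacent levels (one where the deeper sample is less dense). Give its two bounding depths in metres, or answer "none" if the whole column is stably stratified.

Evaluate Δρ/ρ₀ = −αΔT + βΔS across each adjacent pair:
  39–85 m: −αΔT+βΔS = −(1.4 × 10⁻⁴)(-2.7)+(7.1 × 10⁻⁴)(-0.28) = 1.8 × 10⁻⁴ → stable
  85–155 m: −αΔT+βΔS = −(1.4 × 10⁻⁴)(+3.1)+(7.1 × 10⁻⁴)(+0.29) = -2.3 × 10⁻⁴ → UNSTABLE
  155–214 m: −αΔT+βΔS = −(1.4 × 10⁻⁴)(-6.3)+(7.1 × 10⁻⁴)(+0.43) = 1.2 × 10⁻³ → stable
  214–256 m: −αΔT+βΔS = −(1.4 × 10⁻⁴)(+4.4)+(7.1 × 10⁻⁴)(+1.00) = 9.4 × 10⁻⁵ → stable
The 85–155 m interval has Δρ < 0: lighter water underlies denser water.

85–155 m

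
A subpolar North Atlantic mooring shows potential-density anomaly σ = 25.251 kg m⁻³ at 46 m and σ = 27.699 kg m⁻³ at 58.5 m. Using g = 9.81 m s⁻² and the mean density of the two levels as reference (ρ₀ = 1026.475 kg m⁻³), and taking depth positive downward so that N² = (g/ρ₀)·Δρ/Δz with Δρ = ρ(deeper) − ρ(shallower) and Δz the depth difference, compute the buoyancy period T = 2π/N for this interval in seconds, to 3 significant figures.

145 s

Δρ = 1027.699 − 1025.251 = 2.448 kg m⁻³ over Δz = 58.5 − 46 = 12.5 m.
N² = (9.81/1026.475) × (2.448/12.5) = 1.8716 × 10⁻³ s⁻².
N = √(1.8716 × 10⁻³) = 0.043262 rad s⁻¹, so T = 2π/N = 145.24 s ≈ 145 s.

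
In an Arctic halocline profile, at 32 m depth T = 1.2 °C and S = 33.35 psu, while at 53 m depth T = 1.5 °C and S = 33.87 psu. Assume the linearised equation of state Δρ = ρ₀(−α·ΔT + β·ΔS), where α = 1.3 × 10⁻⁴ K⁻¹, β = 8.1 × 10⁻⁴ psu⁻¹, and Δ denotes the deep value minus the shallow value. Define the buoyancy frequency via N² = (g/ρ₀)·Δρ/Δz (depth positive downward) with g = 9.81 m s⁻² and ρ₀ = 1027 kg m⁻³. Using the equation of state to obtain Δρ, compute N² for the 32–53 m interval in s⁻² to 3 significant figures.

1.79 × 10⁻⁴ s⁻²

ΔT = +0.3 K, ΔS = +0.52 psu (deep − shallow).
Δρ/ρ₀ = −αΔT + βΔS = -3.90 × 10⁻⁵ + 4.212 × 10⁻⁴ = 3.822 × 10⁻⁴, so Δρ ≈ 0.3925 kg m⁻³.
N² = (g/ρ₀)·Δρ/Δz = g·(Δρ/ρ₀)/Δz = 9.81 × 3.822 × 10⁻⁴ / 21 = 1.7854 × 10⁻⁴ s⁻² ≈ 1.79 × 10⁻⁴ s⁻².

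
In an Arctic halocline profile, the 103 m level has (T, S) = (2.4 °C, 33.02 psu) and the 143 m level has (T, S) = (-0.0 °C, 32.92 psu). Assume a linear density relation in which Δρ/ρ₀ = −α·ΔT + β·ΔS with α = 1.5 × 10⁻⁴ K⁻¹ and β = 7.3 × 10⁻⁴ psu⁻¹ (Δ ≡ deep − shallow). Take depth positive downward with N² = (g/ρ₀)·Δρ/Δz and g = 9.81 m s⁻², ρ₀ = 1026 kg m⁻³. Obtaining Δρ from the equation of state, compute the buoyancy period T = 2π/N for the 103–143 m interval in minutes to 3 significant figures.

12.5 min

ΔT = -2.4 K, ΔS = -0.10 psu (deep − shallow).
Δρ/ρ₀ = −αΔT + βΔS = 3.60 × 10⁻⁴ − 7.30 × 10⁻⁵ = 2.87 × 10⁻⁴, so Δρ ≈ 0.2945 kg m⁻³.
N² = (g/ρ₀)·Δρ/Δz = g·(Δρ/ρ₀)/Δz = 9.81 × 2.87 × 10⁻⁴ / 40 = 7.0387 × 10⁻⁵ s⁻².
N = √(7.0387 × 10⁻⁵) = 8.3897 × 10⁻³ rad s⁻¹ → T = 2π/N = 748.92 s = 12.482 min ≈ 12.5 min.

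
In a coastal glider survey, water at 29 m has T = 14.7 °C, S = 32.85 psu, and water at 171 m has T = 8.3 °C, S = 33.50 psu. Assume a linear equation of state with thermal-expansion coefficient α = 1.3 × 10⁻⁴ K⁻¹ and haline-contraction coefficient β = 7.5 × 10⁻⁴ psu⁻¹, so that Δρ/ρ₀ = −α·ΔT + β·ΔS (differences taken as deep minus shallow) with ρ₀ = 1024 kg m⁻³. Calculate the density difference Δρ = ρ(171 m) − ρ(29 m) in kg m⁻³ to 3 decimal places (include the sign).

+1.351 kg m⁻³

ΔT = -6.4 K, ΔS = +0.65 psu (deep − shallow).
Δρ/ρ₀ = −(1.3 × 10⁻⁴)(-6.4) + (7.5 × 10⁻⁴)(+0.65) = 1.3195 × 10⁻³.
Δρ = 1024 × (1.3195 × 10⁻³) = +1.351 kg m⁻³.
Positive Δρ: denser below, stable.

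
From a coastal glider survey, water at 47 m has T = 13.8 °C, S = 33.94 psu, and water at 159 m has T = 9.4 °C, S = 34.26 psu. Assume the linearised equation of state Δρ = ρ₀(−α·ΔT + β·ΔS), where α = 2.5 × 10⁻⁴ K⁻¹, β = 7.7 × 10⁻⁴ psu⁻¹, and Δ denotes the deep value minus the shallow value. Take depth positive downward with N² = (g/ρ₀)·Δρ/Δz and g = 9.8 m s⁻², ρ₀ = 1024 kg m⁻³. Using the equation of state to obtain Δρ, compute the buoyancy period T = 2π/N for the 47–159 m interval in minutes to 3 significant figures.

9.65 min

ΔT = -4.4 K, ΔS = +0.32 psu (deep − shallow).
Δρ/ρ₀ = −αΔT + βΔS = 1.10 × 10⁻³ + 2.464 × 10⁻⁴ = 1.3464 × 10⁻³, so Δρ ≈ 1.379 kg m⁻³.
N² = (g/ρ₀)·Δρ/Δz = g·(Δρ/ρ₀)/Δz = 9.8 × 1.3464 × 10⁻³ / 112 = 1.1781 × 10⁻⁴ s⁻².
N = √(1.1781 × 10⁻⁴) = 0.010854 rad s⁻¹ → T = 2π/N = 578.88 s = 9.6480 min ≈ 9.65 min.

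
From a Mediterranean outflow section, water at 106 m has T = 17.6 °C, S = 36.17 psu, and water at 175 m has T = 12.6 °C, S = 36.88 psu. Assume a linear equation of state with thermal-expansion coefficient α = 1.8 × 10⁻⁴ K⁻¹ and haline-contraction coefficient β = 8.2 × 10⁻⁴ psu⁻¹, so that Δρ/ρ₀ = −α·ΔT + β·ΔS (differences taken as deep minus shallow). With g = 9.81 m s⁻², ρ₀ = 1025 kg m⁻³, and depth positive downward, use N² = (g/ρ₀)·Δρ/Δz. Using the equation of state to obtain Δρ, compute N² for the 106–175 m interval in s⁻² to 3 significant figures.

ΔT = -5.0 K, ΔS = +0.71 psu (deep − shallow).
Δρ/ρ₀ = −αΔT + βΔS = 9.00 × 10⁻⁴ + 5.822 × 10⁻⁴ = 1.4822 × 10⁻³, so Δρ ≈ 1.519 kg m⁻³.
N² = (g/ρ₀)·Δρ/Δz = g·(Δρ/ρ₀)/Δz = 9.81 × 1.4822 × 10⁻³ / 69 = 2.1073 × 10⁻⁴ s⁻² ≈ 2.11 × 10⁻⁴ s⁻².

2.11 × 10⁻⁴ s⁻²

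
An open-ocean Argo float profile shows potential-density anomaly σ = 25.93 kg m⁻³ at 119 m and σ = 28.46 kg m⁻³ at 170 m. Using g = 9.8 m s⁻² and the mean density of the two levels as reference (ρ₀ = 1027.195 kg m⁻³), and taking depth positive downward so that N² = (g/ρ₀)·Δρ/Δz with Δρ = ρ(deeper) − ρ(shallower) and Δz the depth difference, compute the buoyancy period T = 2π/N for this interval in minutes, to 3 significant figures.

Δρ = 1028.46 − 1025.93 = 2.53 kg m⁻³ over Δz = 170 − 119 = 51 m.
N² = (9.8/1027.195) × (2.53/51) = 4.7329 × 10⁻⁴ s⁻².
N = √(4.7329 × 10⁻⁴) = 0.021755 rad s⁻¹, so T = 2π/N = 288.82 s = 4.8137 min ≈ 4.81 min.

4.81 min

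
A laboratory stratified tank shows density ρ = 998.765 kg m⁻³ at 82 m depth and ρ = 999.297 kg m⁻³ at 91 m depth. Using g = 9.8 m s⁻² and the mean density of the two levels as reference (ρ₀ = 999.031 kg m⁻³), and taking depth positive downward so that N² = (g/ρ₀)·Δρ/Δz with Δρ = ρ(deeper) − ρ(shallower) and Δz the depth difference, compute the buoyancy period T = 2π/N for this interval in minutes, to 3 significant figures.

4.35 min

Δρ = 999.297 − 998.765 = 0.532 kg m⁻³ over Δz = 91 − 82 = 9 m.
N² = (9.8/999.031) × (0.532/9) = 5.7985 × 10⁻⁴ s⁻².
N = √(5.7985 × 10⁻⁴) = 0.024080 rad s⁻¹, so T = 2π/N = 260.93 s = 4.3488 min ≈ 4.35 min.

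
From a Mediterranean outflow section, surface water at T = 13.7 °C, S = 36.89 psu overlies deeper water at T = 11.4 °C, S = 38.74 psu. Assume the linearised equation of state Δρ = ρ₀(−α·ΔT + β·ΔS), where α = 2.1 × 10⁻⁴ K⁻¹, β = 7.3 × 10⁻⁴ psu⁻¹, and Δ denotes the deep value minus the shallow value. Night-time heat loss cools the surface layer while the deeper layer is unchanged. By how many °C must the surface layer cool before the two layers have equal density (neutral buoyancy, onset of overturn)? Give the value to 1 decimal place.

8.7 °C

Neutral buoyancy requires Δρ = 0, i.e. −α(T_deep − T_surf′) + β(S_deep − S_surf) = 0.
T_surf′ = T_deep − (β/α)·ΔS = 11.4 − (7.3 × 10⁻⁴/2.1 × 10⁻⁴)·(+1.85) = 4.969 °C.
Cooling required: 13.7 − (4.969) = 8.731 °C.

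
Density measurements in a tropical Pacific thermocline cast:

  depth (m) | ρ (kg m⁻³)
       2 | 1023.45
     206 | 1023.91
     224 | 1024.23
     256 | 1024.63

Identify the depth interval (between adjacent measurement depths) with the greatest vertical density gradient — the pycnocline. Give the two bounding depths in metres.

Compute the density gradient over each adjacent pair:
  2–206 m: Δρ/Δz = 0.46/204 = 2.3 × 10⁻³ kg m⁻⁴
  206–224 m: Δρ/Δz = 0.32/18 = 0.018 kg m⁻⁴
  224–256 m: Δρ/Δz = 0.40/32 = 0.013 kg m⁻⁴
The largest gradient is in the 206–224 m interval — the pycnocline.

206–224 m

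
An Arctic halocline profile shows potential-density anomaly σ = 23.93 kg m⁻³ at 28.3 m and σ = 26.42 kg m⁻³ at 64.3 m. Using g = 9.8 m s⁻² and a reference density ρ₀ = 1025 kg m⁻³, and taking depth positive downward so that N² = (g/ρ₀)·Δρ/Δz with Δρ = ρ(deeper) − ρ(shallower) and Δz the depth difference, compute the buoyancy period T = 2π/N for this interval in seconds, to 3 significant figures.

244 s

Δρ = 1026.42 − 1023.93 = 2.49 kg m⁻³ over Δz = 64.3 − 28.3 = 36 m.
N² = (9.8/1025) × (2.49/36) = 6.6130 × 10⁻⁴ s⁻².
N = √(6.6130 × 10⁻⁴) = 0.025716 rad s⁻¹, so T = 2π/N = 244.33 s ≈ 244 s.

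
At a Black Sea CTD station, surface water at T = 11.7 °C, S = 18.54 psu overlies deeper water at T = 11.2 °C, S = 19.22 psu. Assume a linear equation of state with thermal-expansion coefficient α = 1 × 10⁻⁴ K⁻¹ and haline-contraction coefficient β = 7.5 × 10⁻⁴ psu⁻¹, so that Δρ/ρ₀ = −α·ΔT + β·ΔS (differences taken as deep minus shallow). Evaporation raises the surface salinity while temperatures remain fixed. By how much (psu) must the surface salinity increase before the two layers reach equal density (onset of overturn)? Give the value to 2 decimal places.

Neutral buoyancy requires −α(T_deep − T_surf) + β(S_deep − S_surf′) = 0.
S_surf′ = S_deep − (α/β)·ΔT = 19.22 − (1 × 10⁻⁴/7.5 × 10⁻⁴)·(-0.5) = 19.2867 psu.
Increase required: 19.2867 − 18.54 = 0.7467 psu.

0.75 psu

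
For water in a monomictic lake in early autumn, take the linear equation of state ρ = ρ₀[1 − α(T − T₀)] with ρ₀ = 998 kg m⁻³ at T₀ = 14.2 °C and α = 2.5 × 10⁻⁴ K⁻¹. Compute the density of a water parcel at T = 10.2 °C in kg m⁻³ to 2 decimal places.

T − T₀ = -4.0 K.
Bracket = 1 − α·(-4.0) = 1 + (1.00 × 10⁻³) = 1.0010000.
ρ = 998 × 1.0010000 = 999.00 kg m⁻³.

999.00 kg m⁻³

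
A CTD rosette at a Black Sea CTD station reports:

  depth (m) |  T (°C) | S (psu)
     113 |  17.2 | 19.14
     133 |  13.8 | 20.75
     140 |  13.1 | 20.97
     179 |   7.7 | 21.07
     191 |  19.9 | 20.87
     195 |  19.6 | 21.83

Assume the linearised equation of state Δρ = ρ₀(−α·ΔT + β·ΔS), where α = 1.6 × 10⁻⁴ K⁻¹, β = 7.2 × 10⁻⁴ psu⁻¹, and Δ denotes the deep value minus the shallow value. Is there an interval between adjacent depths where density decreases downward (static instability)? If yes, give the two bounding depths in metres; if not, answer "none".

Evaluate Δρ/ρ₀ = −αΔT + βΔS across each adjacent pair:
  113–133 m: −αΔT+βΔS = −(1.6 × 10⁻⁴)(-3.4)+(7.2 × 10⁻⁴)(+1.61) = 1.7 × 10⁻³ → stable
  133–140 m: −αΔT+βΔS = −(1.6 × 10⁻⁴)(-0.7)+(7.2 × 10⁻⁴)(+0.22) = 2.7 × 10⁻⁴ → stable
  140–179 m: −αΔT+βΔS = −(1.6 × 10⁻⁴)(-5.4)+(7.2 × 10⁻⁴)(+0.10) = 9.4 × 10⁻⁴ → stable
  179–191 m: −αΔT+βΔS = −(1.6 × 10⁻⁴)(+12.2)+(7.2 × 10⁻⁴)(-0.20) = -2.1 × 10⁻³ → UNSTABLE
  191–195 m: −αΔT+βΔS = −(1.6 × 10⁻⁴)(-0.3)+(7.2 × 10⁻⁴)(+0.96) = 7.4 × 10⁻⁴ → stable
The 179–191 m interval has Δρ < 0: lighter water underlies denser water.

179–191 m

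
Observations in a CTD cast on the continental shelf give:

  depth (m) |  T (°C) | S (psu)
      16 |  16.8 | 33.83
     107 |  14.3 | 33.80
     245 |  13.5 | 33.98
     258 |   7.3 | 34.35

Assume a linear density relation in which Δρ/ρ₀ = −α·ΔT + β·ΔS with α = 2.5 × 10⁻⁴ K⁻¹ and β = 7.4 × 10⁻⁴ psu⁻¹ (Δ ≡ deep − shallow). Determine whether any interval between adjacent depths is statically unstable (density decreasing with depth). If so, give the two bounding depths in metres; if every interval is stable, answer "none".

Evaluate Δρ/ρ₀ = −αΔT + βΔS across each adjacent pair:
  16–107 m: −αΔT+βΔS = −(2.5 × 10⁻⁴)(-2.5)+(7.4 × 10⁻⁴)(-0.03) = 6.0 × 10⁻⁴ → stable
  107–245 m: −αΔT+βΔS = −(2.5 × 10⁻⁴)(-0.8)+(7.4 × 10⁻⁴)(+0.18) = 3.3 × 10⁻⁴ → stable
  245–258 m: −αΔT+βΔS = −(2.5 × 10⁻⁴)(-6.2)+(7.4 × 10⁻⁴)(+0.37) = 1.8 × 10⁻³ → stable
Every interval has Δρ > 0: the column is stably stratified throughout.

none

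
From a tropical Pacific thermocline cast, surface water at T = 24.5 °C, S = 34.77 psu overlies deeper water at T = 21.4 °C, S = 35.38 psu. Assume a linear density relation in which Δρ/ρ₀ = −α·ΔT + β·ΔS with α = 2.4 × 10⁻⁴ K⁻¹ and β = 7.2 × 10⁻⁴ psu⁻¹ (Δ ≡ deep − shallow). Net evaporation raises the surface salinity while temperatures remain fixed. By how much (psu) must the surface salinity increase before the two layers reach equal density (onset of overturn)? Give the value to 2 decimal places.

Neutral buoyancy requires −α(T_deep − T_surf) + β(S_deep − S_surf′) = 0.
S_surf′ = S_deep − (α/β)·ΔT = 35.38 − (2.4 × 10⁻⁴/7.2 × 10⁻⁴)·(-3.1) = 36.4133 psu.
Increase required: 36.4133 − 34.77 = 1.6433 psu.

1.64 psu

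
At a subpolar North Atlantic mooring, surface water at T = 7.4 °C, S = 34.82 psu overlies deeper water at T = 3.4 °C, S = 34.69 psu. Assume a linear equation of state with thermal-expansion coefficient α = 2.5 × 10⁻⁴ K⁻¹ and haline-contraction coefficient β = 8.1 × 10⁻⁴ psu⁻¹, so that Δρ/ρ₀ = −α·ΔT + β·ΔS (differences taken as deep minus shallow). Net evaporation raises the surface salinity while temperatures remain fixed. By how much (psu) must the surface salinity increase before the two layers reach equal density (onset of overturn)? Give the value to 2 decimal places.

1.10 psu

Neutral buoyancy requires −α(T_deep − T_surf) + β(S_deep − S_surf′) = 0.
S_surf′ = S_deep − (α/β)·ΔT = 34.69 − (2.5 × 10⁻⁴/8.1 × 10⁻⁴)·(-4.0) = 35.9246 psu.
Increase required: 35.9246 − 34.82 = 1.1046 psu.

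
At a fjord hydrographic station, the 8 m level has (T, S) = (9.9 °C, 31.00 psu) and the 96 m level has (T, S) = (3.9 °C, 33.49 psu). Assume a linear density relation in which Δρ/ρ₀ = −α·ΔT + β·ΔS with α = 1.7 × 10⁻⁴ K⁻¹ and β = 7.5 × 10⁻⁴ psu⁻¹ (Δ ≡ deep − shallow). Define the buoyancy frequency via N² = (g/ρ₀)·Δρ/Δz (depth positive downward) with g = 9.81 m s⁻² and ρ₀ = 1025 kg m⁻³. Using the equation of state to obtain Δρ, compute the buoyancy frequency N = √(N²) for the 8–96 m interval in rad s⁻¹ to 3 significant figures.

ΔT = -6.0 K, ΔS = +2.49 psu (deep − shallow).
Δρ/ρ₀ = −αΔT + βΔS = 1.02 × 10⁻³ + 1.8675 × 10⁻³ = 2.8875 × 10⁻³, so Δρ ≈ 2.960 kg m⁻³.
N² = (g/ρ₀)·Δρ/Δz = g·(Δρ/ρ₀)/Δz = 9.81 × 2.8875 × 10⁻³ / 88 = 3.2189 × 10⁻⁴ s⁻².
N = √(3.2189 × 10⁻⁴) = 0.017941 rad s⁻¹ ≈ 0.0179 rad s⁻¹.

0.0179 rad s⁻¹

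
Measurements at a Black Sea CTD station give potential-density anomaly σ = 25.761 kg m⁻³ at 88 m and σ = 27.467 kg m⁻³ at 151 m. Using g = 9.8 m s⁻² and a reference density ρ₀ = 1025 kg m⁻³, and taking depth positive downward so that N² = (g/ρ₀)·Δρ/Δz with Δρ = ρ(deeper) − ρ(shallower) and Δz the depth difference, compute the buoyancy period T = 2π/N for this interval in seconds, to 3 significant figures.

Δρ = 1027.467 − 1025.761 = 1.706 kg m⁻³ over Δz = 151 − 88 = 63 m.
N² = (9.8/1025) × (1.706/63) = 2.5891 × 10⁻⁴ s⁻².
N = √(2.5891 × 10⁻⁴) = 0.016091 rad s⁻¹, so T = 2π/N = 390.48 s ≈ 390 s.

390 s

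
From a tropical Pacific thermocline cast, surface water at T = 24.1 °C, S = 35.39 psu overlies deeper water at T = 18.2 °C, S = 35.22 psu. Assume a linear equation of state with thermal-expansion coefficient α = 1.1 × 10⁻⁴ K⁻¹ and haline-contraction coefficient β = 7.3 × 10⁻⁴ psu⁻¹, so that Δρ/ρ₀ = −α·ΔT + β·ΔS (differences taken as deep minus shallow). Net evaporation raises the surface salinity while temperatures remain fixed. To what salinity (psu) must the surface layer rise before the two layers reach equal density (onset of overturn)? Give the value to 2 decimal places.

Neutral buoyancy requires −α(T_deep − T_surf) + β(S_deep − S_surf′) = 0.
S_surf′ = S_deep − (α/β)·ΔT = 35.22 − (1.1 × 10⁻⁴/7.3 × 10⁻⁴)·(-5.9) = 36.1090 psu.
Increase required: 36.1090 − 35.39 = 0.7190 psu.

36.11 psu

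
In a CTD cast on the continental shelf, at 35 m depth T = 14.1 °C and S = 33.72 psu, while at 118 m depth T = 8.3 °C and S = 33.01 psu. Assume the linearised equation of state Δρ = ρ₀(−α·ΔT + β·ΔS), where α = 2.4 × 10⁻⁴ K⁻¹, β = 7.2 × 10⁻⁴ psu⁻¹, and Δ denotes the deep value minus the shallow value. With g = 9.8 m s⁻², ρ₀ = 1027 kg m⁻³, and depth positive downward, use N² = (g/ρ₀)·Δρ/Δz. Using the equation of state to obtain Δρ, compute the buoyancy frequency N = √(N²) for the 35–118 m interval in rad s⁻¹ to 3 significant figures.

ΔT = -5.8 K, ΔS = -0.71 psu (deep − shallow).
Δρ/ρ₀ = −αΔT + βΔS = 1.392 × 10⁻³ − 5.112 × 10⁻⁴ = 8.808 × 10⁻⁴, so Δρ ≈ 0.9046 kg m⁻³.
N² = (g/ρ₀)·Δρ/Δz = g·(Δρ/ρ₀)/Δz = 9.8 × 8.808 × 10⁻⁴ / 83 = 1.0400 × 10⁻⁴ s⁻².
N = √(1.0400 × 10⁻⁴) = 0.010198 rad s⁻¹ ≈ 0.0102 rad s⁻¹.

0.0102 rad s⁻¹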